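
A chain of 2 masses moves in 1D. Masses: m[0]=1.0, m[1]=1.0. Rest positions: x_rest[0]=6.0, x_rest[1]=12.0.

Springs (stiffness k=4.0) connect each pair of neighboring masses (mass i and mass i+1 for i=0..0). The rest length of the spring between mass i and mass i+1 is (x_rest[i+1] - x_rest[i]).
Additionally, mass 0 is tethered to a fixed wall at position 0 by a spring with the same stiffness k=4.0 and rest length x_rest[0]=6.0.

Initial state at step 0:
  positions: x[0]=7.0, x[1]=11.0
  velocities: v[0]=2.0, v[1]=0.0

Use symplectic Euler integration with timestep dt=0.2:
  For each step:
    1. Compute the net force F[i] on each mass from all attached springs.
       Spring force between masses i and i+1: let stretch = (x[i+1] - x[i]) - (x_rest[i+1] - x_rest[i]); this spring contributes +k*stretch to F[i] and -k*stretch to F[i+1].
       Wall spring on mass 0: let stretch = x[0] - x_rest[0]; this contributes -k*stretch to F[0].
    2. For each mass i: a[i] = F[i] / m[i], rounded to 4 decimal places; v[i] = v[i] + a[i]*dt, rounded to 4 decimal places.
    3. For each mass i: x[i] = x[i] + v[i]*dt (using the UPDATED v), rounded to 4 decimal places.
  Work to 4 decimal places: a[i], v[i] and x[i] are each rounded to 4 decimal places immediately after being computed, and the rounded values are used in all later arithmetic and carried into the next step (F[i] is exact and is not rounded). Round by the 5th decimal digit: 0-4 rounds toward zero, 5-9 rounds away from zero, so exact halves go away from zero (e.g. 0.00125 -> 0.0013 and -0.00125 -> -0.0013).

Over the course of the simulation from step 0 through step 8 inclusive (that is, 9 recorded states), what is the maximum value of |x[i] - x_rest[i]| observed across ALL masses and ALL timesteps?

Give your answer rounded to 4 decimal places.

Step 0: x=[7.0000 11.0000] v=[2.0000 0.0000]
Step 1: x=[6.9200 11.3200] v=[-0.4000 1.6000]
Step 2: x=[6.4368 11.8960] v=[-2.4160 2.8800]
Step 3: x=[5.7972 12.5585] v=[-3.1981 3.3126]
Step 4: x=[5.3118 13.0992] v=[-2.4268 2.7036]
Step 5: x=[5.2225 13.3539] v=[-0.4463 1.2737]
Step 6: x=[5.5987 13.2676] v=[1.8808 -0.4314]
Step 7: x=[6.3061 12.9143] v=[3.5370 -1.7665]
Step 8: x=[7.0618 12.4637] v=[3.7787 -2.2531]
Max displacement = 1.3539

Answer: 1.3539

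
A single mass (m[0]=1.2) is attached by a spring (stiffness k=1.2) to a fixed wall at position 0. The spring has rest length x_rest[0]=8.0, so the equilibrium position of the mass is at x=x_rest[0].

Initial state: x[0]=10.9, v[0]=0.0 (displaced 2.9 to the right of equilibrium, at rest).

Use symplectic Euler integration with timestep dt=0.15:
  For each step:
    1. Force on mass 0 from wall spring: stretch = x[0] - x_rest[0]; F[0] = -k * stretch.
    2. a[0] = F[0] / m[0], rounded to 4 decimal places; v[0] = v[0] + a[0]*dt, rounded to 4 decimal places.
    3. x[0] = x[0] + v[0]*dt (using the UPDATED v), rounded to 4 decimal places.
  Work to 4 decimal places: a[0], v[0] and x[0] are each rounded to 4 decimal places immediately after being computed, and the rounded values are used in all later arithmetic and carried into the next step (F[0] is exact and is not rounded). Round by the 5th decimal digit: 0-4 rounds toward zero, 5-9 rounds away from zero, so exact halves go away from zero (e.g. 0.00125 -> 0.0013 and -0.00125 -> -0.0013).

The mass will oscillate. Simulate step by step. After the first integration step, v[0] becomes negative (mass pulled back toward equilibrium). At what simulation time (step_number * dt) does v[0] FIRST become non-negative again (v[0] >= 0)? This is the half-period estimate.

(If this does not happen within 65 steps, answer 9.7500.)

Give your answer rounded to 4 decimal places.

Step 0: x=[10.9000] v=[0.0000]
Step 1: x=[10.8348] v=[-0.4350]
Step 2: x=[10.7058] v=[-0.8602]
Step 3: x=[10.5159] v=[-1.2661]
Step 4: x=[10.2694] v=[-1.6435]
Step 5: x=[9.9718] v=[-1.9839]
Step 6: x=[9.6298] v=[-2.2797]
Step 7: x=[9.2512] v=[-2.5242]
Step 8: x=[8.8444] v=[-2.7119]
Step 9: x=[8.4186] v=[-2.8386]
Step 10: x=[7.9834] v=[-2.9014]
Step 11: x=[7.5486] v=[-2.8989]
Step 12: x=[7.1239] v=[-2.8312]
Step 13: x=[6.7189] v=[-2.6998]
Step 14: x=[6.3428] v=[-2.5076]
Step 15: x=[6.0040] v=[-2.2590]
Step 16: x=[5.7101] v=[-1.9596]
Step 17: x=[5.4677] v=[-1.6161]
Step 18: x=[5.2823] v=[-1.2363]
Step 19: x=[5.1580] v=[-0.8286]
Step 20: x=[5.0977] v=[-0.4023]
Step 21: x=[5.1027] v=[0.0330]
First v>=0 after going negative at step 21, time=3.1500

Answer: 3.1500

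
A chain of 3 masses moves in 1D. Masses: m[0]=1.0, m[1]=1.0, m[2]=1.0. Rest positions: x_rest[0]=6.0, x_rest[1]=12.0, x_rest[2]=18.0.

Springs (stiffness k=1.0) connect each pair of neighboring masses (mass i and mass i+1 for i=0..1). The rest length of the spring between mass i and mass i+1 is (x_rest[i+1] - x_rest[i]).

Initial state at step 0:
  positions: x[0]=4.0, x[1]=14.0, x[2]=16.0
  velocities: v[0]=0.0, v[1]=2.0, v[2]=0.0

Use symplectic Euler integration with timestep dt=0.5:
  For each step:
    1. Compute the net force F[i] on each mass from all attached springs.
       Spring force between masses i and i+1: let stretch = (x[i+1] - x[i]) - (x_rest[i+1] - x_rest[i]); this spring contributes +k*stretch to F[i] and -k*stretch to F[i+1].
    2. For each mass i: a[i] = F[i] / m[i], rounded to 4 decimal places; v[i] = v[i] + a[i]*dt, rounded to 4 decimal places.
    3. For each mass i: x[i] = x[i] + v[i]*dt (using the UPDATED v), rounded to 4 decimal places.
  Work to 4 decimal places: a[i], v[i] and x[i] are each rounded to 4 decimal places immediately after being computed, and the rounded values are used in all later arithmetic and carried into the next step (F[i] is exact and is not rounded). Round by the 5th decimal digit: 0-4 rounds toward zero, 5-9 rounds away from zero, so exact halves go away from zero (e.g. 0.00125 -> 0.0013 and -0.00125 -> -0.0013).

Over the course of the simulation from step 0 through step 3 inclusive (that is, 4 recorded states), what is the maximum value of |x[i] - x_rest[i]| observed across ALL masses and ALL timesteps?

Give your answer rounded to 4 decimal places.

Answer: 2.2500

Derivation:
Step 0: x=[4.0000 14.0000 16.0000] v=[0.0000 2.0000 0.0000]
Step 1: x=[5.0000 13.0000 17.0000] v=[2.0000 -2.0000 2.0000]
Step 2: x=[6.5000 11.0000 18.5000] v=[3.0000 -4.0000 3.0000]
Step 3: x=[7.6250 9.7500 19.6250] v=[2.2500 -2.5000 2.2500]
Max displacement = 2.2500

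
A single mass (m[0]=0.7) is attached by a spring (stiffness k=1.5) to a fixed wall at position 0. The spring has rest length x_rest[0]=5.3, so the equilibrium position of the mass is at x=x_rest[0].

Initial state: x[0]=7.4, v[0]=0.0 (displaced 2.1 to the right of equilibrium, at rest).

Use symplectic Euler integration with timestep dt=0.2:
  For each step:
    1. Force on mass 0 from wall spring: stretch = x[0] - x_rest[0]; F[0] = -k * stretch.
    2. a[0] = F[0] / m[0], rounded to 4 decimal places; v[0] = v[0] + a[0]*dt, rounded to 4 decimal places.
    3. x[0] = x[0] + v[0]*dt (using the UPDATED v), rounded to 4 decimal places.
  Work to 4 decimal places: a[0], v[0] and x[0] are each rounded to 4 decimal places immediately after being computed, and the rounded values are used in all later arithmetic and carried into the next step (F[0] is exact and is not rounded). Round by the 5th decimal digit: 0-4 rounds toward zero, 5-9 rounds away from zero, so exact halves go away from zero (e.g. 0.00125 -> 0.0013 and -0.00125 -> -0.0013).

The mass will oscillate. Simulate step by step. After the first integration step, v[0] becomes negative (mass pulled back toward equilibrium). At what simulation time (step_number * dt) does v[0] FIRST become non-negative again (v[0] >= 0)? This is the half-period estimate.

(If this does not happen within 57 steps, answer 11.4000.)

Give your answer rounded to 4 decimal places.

Step 0: x=[7.4000] v=[0.0000]
Step 1: x=[7.2200] v=[-0.9000]
Step 2: x=[6.8754] v=[-1.7229]
Step 3: x=[6.3958] v=[-2.3981]
Step 4: x=[5.8223] v=[-2.8677]
Step 5: x=[5.2040] v=[-3.0915]
Step 6: x=[4.5939] v=[-3.0504]
Step 7: x=[4.0443] v=[-2.7478]
Step 8: x=[3.6024] v=[-2.2096]
Step 9: x=[3.3060] v=[-1.4821]
Step 10: x=[3.1805] v=[-0.6275]
Step 11: x=[3.2367] v=[0.2809]
First v>=0 after going negative at step 11, time=2.2000

Answer: 2.2000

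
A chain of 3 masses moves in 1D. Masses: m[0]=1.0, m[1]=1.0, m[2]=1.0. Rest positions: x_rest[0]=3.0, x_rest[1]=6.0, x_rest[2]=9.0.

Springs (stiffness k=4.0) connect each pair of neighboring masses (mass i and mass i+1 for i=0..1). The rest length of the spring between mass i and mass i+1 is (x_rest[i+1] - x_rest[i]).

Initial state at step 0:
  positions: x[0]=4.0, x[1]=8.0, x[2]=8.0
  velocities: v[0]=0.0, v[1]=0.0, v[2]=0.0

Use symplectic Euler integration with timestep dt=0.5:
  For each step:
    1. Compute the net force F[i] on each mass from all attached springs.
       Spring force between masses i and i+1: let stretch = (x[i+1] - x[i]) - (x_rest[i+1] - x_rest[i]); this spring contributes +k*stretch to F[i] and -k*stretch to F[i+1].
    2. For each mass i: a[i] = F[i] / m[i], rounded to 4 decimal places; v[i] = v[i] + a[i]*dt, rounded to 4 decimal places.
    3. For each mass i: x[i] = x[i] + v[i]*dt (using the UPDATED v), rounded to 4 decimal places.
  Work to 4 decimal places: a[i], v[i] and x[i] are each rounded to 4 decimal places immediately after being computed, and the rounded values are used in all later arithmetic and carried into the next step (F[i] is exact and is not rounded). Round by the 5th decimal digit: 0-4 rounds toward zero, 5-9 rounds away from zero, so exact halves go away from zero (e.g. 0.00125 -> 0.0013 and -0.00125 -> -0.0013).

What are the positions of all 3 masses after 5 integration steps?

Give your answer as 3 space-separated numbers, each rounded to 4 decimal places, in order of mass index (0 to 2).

Step 0: x=[4.0000 8.0000 8.0000] v=[0.0000 0.0000 0.0000]
Step 1: x=[5.0000 4.0000 11.0000] v=[2.0000 -8.0000 6.0000]
Step 2: x=[2.0000 8.0000 10.0000] v=[-6.0000 8.0000 -2.0000]
Step 3: x=[2.0000 8.0000 10.0000] v=[0.0000 0.0000 0.0000]
Step 4: x=[5.0000 4.0000 11.0000] v=[6.0000 -8.0000 2.0000]
Step 5: x=[4.0000 8.0000 8.0000] v=[-2.0000 8.0000 -6.0000]

Answer: 4.0000 8.0000 8.0000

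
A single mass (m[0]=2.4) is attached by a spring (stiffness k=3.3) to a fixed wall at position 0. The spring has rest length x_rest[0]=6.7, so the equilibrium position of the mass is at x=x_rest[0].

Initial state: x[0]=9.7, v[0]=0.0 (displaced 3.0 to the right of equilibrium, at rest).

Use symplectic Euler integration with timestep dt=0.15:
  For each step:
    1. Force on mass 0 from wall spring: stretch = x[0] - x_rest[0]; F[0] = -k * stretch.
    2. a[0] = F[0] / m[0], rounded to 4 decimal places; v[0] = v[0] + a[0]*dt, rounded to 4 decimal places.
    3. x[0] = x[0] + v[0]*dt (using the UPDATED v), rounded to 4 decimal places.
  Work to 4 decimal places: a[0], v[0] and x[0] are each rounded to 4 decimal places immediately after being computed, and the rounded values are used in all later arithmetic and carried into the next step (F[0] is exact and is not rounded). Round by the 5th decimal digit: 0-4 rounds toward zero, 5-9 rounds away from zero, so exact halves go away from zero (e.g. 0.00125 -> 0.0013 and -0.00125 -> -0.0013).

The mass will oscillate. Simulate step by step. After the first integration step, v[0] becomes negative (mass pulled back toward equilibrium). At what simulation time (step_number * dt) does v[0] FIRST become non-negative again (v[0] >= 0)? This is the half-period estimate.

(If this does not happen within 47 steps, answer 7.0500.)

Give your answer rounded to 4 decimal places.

Answer: 2.7000

Derivation:
Step 0: x=[9.7000] v=[0.0000]
Step 1: x=[9.6072] v=[-0.6188]
Step 2: x=[9.4244] v=[-1.2184]
Step 3: x=[9.1574] v=[-1.7803]
Step 4: x=[8.8143] v=[-2.2871]
Step 5: x=[8.4058] v=[-2.7232]
Step 6: x=[7.9446] v=[-3.0750]
Step 7: x=[7.4448] v=[-3.3317]
Step 8: x=[6.9220] v=[-3.4853]
Step 9: x=[6.3923] v=[-3.5311]
Step 10: x=[5.8722] v=[-3.4676]
Step 11: x=[5.3777] v=[-3.2969]
Step 12: x=[4.9241] v=[-3.0242]
Step 13: x=[4.5254] v=[-2.6579]
Step 14: x=[4.1940] v=[-2.2094]
Step 15: x=[3.9401] v=[-1.6925]
Step 16: x=[3.7716] v=[-1.1233]
Step 17: x=[3.6937] v=[-0.5193]
Step 18: x=[3.7088] v=[0.1008]
First v>=0 after going negative at step 18, time=2.7000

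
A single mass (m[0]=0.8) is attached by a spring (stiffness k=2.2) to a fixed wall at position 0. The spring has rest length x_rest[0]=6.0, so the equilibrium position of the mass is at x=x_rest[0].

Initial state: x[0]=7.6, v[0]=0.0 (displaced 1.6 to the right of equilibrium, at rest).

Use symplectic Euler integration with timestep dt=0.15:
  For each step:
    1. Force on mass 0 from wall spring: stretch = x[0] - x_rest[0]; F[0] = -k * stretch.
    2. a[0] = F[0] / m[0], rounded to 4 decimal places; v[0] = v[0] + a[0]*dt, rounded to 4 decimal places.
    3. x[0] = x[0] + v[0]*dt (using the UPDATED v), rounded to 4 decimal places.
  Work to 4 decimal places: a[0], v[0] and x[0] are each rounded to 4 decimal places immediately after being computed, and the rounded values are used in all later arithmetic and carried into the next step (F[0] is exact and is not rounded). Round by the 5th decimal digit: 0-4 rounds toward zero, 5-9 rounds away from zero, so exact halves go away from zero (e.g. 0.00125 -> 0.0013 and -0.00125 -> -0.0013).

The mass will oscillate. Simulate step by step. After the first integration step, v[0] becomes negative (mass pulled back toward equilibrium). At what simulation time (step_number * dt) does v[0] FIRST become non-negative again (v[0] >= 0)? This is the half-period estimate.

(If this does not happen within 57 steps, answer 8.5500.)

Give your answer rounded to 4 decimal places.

Step 0: x=[7.6000] v=[0.0000]
Step 1: x=[7.5010] v=[-0.6600]
Step 2: x=[7.3091] v=[-1.2792]
Step 3: x=[7.0362] v=[-1.8192]
Step 4: x=[6.6992] v=[-2.2466]
Step 5: x=[6.3190] v=[-2.5350]
Step 6: x=[5.9190] v=[-2.6666]
Step 7: x=[5.5240] v=[-2.6332]
Step 8: x=[5.1585] v=[-2.4369]
Step 9: x=[4.8450] v=[-2.0898]
Step 10: x=[4.6030] v=[-1.6134]
Step 11: x=[4.4474] v=[-1.0371]
Step 12: x=[4.3879] v=[-0.3966]
Step 13: x=[4.4282] v=[0.2684]
First v>=0 after going negative at step 13, time=1.9500

Answer: 1.9500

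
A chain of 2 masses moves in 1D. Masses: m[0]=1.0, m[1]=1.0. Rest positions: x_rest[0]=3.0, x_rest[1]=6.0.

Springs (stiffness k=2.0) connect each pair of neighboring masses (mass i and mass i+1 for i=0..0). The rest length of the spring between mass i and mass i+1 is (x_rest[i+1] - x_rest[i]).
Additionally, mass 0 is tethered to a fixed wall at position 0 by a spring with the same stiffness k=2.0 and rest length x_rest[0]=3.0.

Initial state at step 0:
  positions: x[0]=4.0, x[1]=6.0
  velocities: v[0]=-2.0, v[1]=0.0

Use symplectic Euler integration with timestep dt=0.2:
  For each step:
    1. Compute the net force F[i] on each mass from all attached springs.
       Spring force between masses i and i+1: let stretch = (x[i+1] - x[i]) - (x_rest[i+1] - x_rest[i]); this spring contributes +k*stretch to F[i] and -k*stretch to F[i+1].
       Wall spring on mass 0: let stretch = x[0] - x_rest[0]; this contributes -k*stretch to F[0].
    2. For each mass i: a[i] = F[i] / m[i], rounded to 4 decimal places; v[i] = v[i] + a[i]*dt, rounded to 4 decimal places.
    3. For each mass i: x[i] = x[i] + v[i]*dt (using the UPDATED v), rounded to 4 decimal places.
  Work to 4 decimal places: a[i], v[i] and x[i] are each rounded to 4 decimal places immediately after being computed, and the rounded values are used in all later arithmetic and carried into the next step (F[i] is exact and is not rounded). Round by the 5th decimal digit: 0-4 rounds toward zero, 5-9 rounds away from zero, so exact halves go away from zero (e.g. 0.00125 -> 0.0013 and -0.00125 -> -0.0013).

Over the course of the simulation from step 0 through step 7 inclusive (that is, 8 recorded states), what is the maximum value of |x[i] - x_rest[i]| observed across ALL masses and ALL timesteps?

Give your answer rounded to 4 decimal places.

Step 0: x=[4.0000 6.0000] v=[-2.0000 0.0000]
Step 1: x=[3.4400 6.0800] v=[-2.8000 0.4000]
Step 2: x=[2.8160 6.1888] v=[-3.1200 0.5440]
Step 3: x=[2.2365 6.2678] v=[-2.8973 0.3949]
Step 4: x=[1.8006 6.2643] v=[-2.1794 -0.0176]
Step 5: x=[1.5778 6.1437] v=[-1.1142 -0.6031]
Step 6: x=[1.5940 5.8978] v=[0.0810 -1.2295]
Step 7: x=[1.8270 5.5476] v=[1.1649 -1.7510]
Max displacement = 1.4222

Answer: 1.4222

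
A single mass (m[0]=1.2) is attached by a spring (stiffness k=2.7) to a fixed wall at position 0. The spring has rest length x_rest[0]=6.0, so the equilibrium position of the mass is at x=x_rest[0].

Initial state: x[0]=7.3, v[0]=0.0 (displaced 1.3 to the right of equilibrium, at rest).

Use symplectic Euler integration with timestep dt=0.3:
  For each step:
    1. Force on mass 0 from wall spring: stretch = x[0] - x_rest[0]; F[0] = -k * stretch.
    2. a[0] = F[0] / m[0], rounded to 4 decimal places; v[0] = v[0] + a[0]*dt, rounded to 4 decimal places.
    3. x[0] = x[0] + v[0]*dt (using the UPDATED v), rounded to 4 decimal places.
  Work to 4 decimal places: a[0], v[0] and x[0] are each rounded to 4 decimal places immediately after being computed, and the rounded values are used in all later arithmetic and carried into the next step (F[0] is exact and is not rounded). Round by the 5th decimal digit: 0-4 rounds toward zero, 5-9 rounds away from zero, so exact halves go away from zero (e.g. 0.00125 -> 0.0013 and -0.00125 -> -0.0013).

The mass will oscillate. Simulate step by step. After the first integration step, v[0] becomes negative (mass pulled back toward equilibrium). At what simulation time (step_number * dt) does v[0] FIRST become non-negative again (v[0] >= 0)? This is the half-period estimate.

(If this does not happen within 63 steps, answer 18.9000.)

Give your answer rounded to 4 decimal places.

Step 0: x=[7.3000] v=[0.0000]
Step 1: x=[7.0368] v=[-0.8775]
Step 2: x=[6.5636] v=[-1.5773]
Step 3: x=[5.9763] v=[-1.9577]
Step 4: x=[5.3938] v=[-1.9417]
Step 5: x=[4.9341] v=[-1.5325]
Step 6: x=[4.6902] v=[-0.8130]
Step 7: x=[4.7115] v=[0.0711]
First v>=0 after going negative at step 7, time=2.1000

Answer: 2.1000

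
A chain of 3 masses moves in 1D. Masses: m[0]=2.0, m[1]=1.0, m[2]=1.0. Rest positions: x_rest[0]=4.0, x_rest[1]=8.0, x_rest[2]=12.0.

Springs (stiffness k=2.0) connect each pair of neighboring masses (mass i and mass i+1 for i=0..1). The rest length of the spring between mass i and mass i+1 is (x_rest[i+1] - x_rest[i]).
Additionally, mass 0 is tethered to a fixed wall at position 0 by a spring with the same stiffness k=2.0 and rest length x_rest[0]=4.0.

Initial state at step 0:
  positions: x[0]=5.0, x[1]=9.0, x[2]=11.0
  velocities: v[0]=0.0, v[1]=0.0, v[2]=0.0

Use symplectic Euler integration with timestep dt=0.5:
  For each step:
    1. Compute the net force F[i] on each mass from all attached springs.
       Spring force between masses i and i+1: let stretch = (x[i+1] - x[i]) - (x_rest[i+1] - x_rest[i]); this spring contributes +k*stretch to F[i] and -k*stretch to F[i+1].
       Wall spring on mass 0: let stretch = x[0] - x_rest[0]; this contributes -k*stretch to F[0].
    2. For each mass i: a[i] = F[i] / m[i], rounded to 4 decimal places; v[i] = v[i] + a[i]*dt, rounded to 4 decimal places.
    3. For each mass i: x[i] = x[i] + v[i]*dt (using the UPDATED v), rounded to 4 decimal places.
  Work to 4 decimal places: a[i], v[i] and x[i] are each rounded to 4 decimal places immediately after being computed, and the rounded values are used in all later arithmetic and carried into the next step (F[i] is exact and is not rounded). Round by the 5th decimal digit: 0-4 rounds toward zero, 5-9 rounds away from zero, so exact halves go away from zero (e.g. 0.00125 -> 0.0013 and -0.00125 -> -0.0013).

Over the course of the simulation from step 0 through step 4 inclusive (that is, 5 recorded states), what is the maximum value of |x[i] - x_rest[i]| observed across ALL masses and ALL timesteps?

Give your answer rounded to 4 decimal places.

Answer: 1.2187

Derivation:
Step 0: x=[5.0000 9.0000 11.0000] v=[0.0000 0.0000 0.0000]
Step 1: x=[4.7500 8.0000 12.0000] v=[-0.5000 -2.0000 2.0000]
Step 2: x=[4.1250 7.3750 13.0000] v=[-1.2500 -1.2500 2.0000]
Step 3: x=[3.2813 7.9375 13.1875] v=[-1.6875 1.1250 0.3750]
Step 4: x=[2.7813 8.7969 12.7500] v=[-1.0001 1.7188 -0.8750]
Max displacement = 1.2187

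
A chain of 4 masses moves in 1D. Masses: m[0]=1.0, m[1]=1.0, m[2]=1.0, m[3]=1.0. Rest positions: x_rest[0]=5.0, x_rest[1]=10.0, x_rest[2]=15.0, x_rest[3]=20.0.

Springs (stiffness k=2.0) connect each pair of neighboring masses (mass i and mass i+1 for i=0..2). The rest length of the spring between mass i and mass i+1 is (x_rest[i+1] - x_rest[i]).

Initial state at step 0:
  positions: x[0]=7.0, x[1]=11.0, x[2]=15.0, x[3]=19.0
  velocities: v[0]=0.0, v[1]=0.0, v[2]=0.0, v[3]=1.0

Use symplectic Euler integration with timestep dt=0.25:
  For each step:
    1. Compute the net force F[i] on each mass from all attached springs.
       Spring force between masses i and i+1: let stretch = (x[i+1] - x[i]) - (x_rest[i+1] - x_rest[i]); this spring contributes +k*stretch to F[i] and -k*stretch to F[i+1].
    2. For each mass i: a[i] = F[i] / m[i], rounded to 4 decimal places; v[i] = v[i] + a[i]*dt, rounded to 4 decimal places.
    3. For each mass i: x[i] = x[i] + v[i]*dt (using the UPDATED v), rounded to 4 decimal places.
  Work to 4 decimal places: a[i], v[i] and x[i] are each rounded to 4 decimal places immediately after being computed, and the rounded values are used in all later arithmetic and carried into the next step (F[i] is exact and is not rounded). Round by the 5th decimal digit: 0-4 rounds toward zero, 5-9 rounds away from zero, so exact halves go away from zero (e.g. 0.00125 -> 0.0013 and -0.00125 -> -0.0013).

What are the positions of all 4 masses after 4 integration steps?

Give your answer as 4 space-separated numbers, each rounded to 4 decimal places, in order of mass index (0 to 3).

Answer: 5.9590 10.8379 15.4297 20.7735

Derivation:
Step 0: x=[7.0000 11.0000 15.0000 19.0000] v=[0.0000 0.0000 0.0000 1.0000]
Step 1: x=[6.8750 11.0000 15.0000 19.3750] v=[-0.5000 0.0000 0.0000 1.5000]
Step 2: x=[6.6406 10.9844 15.0469 19.8281] v=[-0.9375 -0.0625 0.1875 1.8125]
Step 3: x=[6.3242 10.9336 15.1836 20.3086] v=[-1.2656 -0.2032 0.5469 1.9219]
Step 4: x=[5.9590 10.8379 15.4297 20.7735] v=[-1.4609 -0.3829 0.9844 1.8594]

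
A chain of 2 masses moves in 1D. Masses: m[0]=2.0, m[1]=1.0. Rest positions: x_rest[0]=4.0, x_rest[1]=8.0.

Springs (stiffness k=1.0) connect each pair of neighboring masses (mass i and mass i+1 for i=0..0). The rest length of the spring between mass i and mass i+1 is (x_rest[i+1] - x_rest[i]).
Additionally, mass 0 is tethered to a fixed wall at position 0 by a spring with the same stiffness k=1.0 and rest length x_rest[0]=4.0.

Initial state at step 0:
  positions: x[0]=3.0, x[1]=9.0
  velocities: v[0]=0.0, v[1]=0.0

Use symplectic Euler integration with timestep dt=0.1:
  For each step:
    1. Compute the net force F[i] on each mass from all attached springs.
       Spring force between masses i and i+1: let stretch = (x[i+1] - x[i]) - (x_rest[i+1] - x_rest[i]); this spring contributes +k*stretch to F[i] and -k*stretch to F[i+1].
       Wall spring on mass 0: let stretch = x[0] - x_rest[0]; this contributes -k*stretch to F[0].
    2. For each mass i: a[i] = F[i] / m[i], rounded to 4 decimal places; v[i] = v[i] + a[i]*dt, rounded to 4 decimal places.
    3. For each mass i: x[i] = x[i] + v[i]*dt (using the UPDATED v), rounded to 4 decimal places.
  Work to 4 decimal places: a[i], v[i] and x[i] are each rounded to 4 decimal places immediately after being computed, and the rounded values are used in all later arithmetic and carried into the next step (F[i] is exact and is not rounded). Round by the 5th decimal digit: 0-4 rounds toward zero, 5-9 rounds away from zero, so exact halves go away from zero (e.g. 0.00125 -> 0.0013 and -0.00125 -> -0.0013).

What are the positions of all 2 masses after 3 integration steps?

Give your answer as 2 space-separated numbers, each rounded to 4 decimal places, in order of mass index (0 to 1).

Answer: 3.0888 8.8818

Derivation:
Step 0: x=[3.0000 9.0000] v=[0.0000 0.0000]
Step 1: x=[3.0150 8.9800] v=[0.1500 -0.2000]
Step 2: x=[3.0448 8.9404] v=[0.2975 -0.3965]
Step 3: x=[3.0888 8.8818] v=[0.4400 -0.5861]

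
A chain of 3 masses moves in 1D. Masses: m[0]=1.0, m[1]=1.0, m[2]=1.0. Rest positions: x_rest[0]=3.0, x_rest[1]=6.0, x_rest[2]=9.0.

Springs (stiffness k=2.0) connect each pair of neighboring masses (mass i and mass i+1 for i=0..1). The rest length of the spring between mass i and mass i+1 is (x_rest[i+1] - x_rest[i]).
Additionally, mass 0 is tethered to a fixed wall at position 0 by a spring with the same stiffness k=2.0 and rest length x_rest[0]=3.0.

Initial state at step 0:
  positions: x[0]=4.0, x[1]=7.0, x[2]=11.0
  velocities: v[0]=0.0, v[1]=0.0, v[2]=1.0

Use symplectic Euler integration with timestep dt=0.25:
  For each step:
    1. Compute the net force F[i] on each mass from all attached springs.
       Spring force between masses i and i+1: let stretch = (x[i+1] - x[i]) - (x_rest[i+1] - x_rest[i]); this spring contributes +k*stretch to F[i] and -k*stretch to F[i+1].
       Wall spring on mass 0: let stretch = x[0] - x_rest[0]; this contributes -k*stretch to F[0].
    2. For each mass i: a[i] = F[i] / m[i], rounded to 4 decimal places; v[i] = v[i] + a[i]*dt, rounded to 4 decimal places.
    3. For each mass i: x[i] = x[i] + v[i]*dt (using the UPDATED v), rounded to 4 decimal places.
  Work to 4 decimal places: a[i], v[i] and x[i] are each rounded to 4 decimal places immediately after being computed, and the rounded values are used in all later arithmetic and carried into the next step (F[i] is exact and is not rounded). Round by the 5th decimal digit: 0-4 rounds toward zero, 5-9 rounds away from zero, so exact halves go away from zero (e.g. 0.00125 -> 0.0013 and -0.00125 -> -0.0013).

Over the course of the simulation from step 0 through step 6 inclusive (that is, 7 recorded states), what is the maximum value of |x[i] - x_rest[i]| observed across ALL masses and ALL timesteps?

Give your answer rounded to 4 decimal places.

Answer: 2.1250

Derivation:
Step 0: x=[4.0000 7.0000 11.0000] v=[0.0000 0.0000 1.0000]
Step 1: x=[3.8750 7.1250 11.1250] v=[-0.5000 0.5000 0.5000]
Step 2: x=[3.6719 7.3438 11.1250] v=[-0.8125 0.8750 0.0000]
Step 3: x=[3.4688 7.5762 11.0274] v=[-0.8125 0.9297 -0.3906]
Step 4: x=[3.3455 7.7266 10.8734] v=[-0.4932 0.6016 -0.6162]
Step 5: x=[3.3517 7.7227 10.7010] v=[0.0246 -0.0156 -0.6896]
Step 6: x=[3.4853 7.5447 10.5313] v=[0.5343 -0.7120 -0.6788]
Max displacement = 2.1250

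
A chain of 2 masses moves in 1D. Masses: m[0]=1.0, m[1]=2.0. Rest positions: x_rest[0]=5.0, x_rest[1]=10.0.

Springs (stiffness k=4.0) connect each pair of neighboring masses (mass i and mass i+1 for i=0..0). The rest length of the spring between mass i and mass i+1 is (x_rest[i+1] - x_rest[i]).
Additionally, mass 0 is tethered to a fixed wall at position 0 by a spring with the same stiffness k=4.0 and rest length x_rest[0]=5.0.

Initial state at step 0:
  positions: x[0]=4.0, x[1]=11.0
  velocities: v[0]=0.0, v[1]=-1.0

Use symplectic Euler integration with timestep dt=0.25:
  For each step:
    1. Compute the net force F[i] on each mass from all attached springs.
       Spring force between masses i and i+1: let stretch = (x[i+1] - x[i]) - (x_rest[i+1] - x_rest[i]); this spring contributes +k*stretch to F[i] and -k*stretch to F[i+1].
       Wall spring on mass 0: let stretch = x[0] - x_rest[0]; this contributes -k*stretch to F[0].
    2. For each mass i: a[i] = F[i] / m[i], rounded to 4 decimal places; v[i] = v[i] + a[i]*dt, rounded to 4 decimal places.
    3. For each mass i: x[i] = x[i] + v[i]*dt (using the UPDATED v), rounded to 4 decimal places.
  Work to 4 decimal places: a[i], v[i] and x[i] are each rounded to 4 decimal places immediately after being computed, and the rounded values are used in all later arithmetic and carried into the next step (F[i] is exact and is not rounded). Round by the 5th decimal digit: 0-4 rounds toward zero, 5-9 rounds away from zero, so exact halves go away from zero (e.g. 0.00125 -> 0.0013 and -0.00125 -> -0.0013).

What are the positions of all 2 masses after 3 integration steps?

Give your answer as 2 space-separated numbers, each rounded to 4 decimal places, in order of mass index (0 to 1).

Step 0: x=[4.0000 11.0000] v=[0.0000 -1.0000]
Step 1: x=[4.7500 10.5000] v=[3.0000 -2.0000]
Step 2: x=[5.7500 9.9063] v=[4.0000 -2.3750]
Step 3: x=[6.3516 9.4180] v=[2.4063 -1.9532]

Answer: 6.3516 9.4180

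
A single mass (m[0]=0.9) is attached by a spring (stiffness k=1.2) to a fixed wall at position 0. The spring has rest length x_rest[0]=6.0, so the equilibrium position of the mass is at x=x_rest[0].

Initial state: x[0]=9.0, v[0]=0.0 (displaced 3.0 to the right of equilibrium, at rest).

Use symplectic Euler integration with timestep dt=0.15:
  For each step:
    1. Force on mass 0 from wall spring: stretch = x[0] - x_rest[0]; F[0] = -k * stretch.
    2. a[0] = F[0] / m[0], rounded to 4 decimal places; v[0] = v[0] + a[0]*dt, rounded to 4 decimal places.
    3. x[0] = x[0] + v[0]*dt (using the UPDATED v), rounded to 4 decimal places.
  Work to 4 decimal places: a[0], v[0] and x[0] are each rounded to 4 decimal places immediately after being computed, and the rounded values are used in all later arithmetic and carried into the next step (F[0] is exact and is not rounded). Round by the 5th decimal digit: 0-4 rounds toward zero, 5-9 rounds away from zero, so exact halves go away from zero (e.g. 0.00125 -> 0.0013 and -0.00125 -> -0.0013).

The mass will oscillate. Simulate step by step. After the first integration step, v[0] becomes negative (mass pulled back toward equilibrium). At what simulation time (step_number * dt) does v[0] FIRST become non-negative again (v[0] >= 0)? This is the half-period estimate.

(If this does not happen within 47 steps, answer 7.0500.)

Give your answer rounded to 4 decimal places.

Answer: 2.8500

Derivation:
Step 0: x=[9.0000] v=[0.0000]
Step 1: x=[8.9100] v=[-0.6000]
Step 2: x=[8.7327] v=[-1.1820]
Step 3: x=[8.4734] v=[-1.7285]
Step 4: x=[8.1399] v=[-2.2232]
Step 5: x=[7.7422] v=[-2.6512]
Step 6: x=[7.2923] v=[-2.9996]
Step 7: x=[6.8036] v=[-3.2581]
Step 8: x=[6.2908] v=[-3.4188]
Step 9: x=[5.7693] v=[-3.4770]
Step 10: x=[5.2547] v=[-3.4309]
Step 11: x=[4.7624] v=[-3.2818]
Step 12: x=[4.3073] v=[-3.0343]
Step 13: x=[3.9029] v=[-2.6958]
Step 14: x=[3.5614] v=[-2.2764]
Step 15: x=[3.2931] v=[-1.7887]
Step 16: x=[3.1060] v=[-1.2473]
Step 17: x=[3.0057] v=[-0.6685]
Step 18: x=[2.9953] v=[-0.0696]
Step 19: x=[3.0750] v=[0.5313]
First v>=0 after going negative at step 19, time=2.8500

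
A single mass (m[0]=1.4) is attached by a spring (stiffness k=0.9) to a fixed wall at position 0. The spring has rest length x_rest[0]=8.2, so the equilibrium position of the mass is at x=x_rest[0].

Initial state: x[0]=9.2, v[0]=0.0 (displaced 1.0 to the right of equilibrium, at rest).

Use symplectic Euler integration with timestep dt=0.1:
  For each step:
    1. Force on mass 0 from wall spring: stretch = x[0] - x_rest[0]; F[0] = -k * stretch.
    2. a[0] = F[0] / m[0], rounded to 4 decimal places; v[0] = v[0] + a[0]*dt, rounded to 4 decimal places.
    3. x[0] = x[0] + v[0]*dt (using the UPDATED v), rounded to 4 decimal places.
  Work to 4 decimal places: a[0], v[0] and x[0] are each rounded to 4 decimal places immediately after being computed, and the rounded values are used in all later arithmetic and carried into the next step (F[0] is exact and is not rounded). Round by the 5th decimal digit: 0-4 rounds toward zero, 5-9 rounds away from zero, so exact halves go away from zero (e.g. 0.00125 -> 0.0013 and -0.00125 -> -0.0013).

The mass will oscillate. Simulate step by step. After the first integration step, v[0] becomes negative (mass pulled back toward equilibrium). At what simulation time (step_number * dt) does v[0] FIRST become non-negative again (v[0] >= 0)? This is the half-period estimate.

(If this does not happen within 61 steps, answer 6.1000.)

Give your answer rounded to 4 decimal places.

Step 0: x=[9.2000] v=[0.0000]
Step 1: x=[9.1936] v=[-0.0643]
Step 2: x=[9.1808] v=[-0.1282]
Step 3: x=[9.1617] v=[-0.1913]
Step 4: x=[9.1364] v=[-0.2531]
Step 5: x=[9.1051] v=[-0.3133]
Step 6: x=[9.0680] v=[-0.3715]
Step 7: x=[9.0253] v=[-0.4273]
Step 8: x=[8.9773] v=[-0.4804]
Step 9: x=[8.9243] v=[-0.5304]
Step 10: x=[8.8666] v=[-0.5770]
Step 11: x=[8.8046] v=[-0.6199]
Step 12: x=[8.7387] v=[-0.6588]
Step 13: x=[8.6694] v=[-0.6934]
Step 14: x=[8.5970] v=[-0.7236]
Step 15: x=[8.5221] v=[-0.7491]
Step 16: x=[8.4451] v=[-0.7698]
Step 17: x=[8.3665] v=[-0.7856]
Step 18: x=[8.2869] v=[-0.7963]
Step 19: x=[8.2067] v=[-0.8019]
Step 20: x=[8.1265] v=[-0.8023]
Step 21: x=[8.0467] v=[-0.7976]
Step 22: x=[7.9679] v=[-0.7877]
Step 23: x=[7.8906] v=[-0.7728]
Step 24: x=[7.8153] v=[-0.7529]
Step 25: x=[7.7425] v=[-0.7282]
Step 26: x=[7.6726] v=[-0.6988]
Step 27: x=[7.6061] v=[-0.6649]
Step 28: x=[7.5434] v=[-0.6267]
Step 29: x=[7.4850] v=[-0.5845]
Step 30: x=[7.4312] v=[-0.5385]
Step 31: x=[7.3823] v=[-0.4891]
Step 32: x=[7.3387] v=[-0.4365]
Step 33: x=[7.3006] v=[-0.3811]
Step 34: x=[7.2683] v=[-0.3233]
Step 35: x=[7.2420] v=[-0.2634]
Step 36: x=[7.2218] v=[-0.2018]
Step 37: x=[7.2079] v=[-0.1389]
Step 38: x=[7.2004] v=[-0.0751]
Step 39: x=[7.1993] v=[-0.0108]
Step 40: x=[7.2047] v=[0.0535]
First v>=0 after going negative at step 40, time=4.0000

Answer: 4.0000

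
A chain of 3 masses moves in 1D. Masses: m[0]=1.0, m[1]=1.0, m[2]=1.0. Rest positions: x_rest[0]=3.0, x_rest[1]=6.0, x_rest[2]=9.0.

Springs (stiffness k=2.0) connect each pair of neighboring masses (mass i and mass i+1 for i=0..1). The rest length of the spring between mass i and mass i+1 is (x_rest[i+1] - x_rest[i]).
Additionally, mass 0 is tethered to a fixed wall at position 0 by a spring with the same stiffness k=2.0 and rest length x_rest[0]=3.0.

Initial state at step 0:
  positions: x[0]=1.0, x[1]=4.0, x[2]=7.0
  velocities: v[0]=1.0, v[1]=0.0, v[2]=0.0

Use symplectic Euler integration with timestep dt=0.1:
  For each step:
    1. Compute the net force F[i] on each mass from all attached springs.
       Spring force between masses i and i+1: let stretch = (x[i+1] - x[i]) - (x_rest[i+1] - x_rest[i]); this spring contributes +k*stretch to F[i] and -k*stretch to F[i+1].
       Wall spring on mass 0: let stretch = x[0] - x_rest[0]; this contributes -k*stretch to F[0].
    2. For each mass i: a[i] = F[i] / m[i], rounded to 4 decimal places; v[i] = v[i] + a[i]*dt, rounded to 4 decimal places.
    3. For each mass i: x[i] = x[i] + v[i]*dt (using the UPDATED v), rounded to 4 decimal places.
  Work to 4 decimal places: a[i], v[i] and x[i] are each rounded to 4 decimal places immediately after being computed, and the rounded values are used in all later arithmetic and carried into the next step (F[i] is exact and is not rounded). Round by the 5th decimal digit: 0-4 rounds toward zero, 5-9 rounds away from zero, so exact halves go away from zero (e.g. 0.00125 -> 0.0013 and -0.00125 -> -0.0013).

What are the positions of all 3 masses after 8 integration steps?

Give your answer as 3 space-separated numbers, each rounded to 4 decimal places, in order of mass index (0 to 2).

Step 0: x=[1.0000 4.0000 7.0000] v=[1.0000 0.0000 0.0000]
Step 1: x=[1.1400 4.0000 7.0000] v=[1.4000 0.0000 0.0000]
Step 2: x=[1.3144 4.0028 7.0000] v=[1.7440 0.0280 0.0000]
Step 3: x=[1.5163 4.0118 7.0001] v=[2.0188 0.0898 0.0006]
Step 4: x=[1.7378 4.0306 7.0004] v=[2.2146 0.1884 0.0029]
Step 5: x=[1.9704 4.0630 7.0013] v=[2.3256 0.3238 0.0089]
Step 6: x=[2.2054 4.1123 7.0034] v=[2.3500 0.4929 0.0212]
Step 7: x=[2.4344 4.1813 7.0077] v=[2.2903 0.6897 0.0430]
Step 8: x=[2.6497 4.2719 7.0155] v=[2.1528 0.9056 0.0777]

Answer: 2.6497 4.2719 7.0155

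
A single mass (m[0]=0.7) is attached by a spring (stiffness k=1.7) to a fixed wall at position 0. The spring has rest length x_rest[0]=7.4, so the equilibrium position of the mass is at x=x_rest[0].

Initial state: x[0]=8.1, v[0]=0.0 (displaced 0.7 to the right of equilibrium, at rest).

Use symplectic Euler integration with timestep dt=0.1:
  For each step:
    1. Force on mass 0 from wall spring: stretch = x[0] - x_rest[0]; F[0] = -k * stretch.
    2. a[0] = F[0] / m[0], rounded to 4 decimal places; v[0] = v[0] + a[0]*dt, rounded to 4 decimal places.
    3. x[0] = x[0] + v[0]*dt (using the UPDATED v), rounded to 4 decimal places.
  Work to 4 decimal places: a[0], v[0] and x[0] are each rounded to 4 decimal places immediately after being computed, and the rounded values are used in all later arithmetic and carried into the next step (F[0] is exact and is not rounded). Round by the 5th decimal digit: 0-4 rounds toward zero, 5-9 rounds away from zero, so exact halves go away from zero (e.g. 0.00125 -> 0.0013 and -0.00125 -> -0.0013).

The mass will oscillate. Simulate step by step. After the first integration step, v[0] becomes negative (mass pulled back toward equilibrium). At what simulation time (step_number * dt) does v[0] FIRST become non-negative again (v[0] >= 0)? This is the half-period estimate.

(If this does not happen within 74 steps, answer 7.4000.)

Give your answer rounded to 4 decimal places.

Answer: 2.1000

Derivation:
Step 0: x=[8.1000] v=[0.0000]
Step 1: x=[8.0830] v=[-0.1700]
Step 2: x=[8.0494] v=[-0.3359]
Step 3: x=[8.0000] v=[-0.4936]
Step 4: x=[7.9361] v=[-0.6393]
Step 5: x=[7.8592] v=[-0.7695]
Step 6: x=[7.7711] v=[-0.8810]
Step 7: x=[7.6740] v=[-0.9711]
Step 8: x=[7.5702] v=[-1.0376]
Step 9: x=[7.4623] v=[-1.0789]
Step 10: x=[7.3529] v=[-1.0940]
Step 11: x=[7.2446] v=[-1.0826]
Step 12: x=[7.1401] v=[-1.0449]
Step 13: x=[7.0419] v=[-0.9818]
Step 14: x=[6.9524] v=[-0.8948]
Step 15: x=[6.8738] v=[-0.7861]
Step 16: x=[6.8080] v=[-0.6583]
Step 17: x=[6.7566] v=[-0.5145]
Step 18: x=[6.7208] v=[-0.3583]
Step 19: x=[6.7015] v=[-0.1934]
Step 20: x=[6.6991] v=[-0.0238]
Step 21: x=[6.7137] v=[0.1464]
First v>=0 after going negative at step 21, time=2.1000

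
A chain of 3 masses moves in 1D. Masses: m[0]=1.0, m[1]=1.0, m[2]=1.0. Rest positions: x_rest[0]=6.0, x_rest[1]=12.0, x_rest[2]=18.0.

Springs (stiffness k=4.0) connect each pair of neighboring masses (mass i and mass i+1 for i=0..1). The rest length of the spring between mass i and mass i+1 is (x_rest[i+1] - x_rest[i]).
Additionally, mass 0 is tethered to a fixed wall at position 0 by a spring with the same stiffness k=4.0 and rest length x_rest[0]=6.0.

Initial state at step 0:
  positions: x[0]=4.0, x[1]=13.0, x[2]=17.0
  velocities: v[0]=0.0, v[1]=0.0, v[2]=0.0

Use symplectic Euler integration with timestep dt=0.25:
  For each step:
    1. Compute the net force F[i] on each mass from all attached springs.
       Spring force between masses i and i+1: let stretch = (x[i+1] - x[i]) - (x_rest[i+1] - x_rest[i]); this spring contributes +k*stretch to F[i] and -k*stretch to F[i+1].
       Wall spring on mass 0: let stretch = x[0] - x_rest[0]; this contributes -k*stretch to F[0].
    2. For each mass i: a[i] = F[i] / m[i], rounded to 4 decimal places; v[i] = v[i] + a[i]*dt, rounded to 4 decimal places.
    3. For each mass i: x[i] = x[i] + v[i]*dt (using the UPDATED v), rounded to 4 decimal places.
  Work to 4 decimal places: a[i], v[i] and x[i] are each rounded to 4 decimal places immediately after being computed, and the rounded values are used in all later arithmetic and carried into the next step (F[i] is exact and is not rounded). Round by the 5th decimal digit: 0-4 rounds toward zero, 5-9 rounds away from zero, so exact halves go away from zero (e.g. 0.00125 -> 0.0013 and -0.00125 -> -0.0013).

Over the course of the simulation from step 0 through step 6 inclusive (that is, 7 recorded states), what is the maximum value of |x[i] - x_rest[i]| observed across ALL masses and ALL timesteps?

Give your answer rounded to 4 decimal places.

Answer: 2.0625

Derivation:
Step 0: x=[4.0000 13.0000 17.0000] v=[0.0000 0.0000 0.0000]
Step 1: x=[5.2500 11.7500 17.5000] v=[5.0000 -5.0000 2.0000]
Step 2: x=[6.8125 10.3125 18.0625] v=[6.2500 -5.7500 2.2500]
Step 3: x=[7.5469 9.9375 18.1875] v=[2.9375 -1.5000 0.5000]
Step 4: x=[6.9922 11.0274 17.7500] v=[-2.2188 4.3594 -1.7500]
Step 5: x=[5.6983 12.7891 17.1319] v=[-5.1758 7.0468 -2.4726]
Step 6: x=[4.7525 13.8638 16.9281] v=[-3.7833 4.2988 -0.8154]
Max displacement = 2.0625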